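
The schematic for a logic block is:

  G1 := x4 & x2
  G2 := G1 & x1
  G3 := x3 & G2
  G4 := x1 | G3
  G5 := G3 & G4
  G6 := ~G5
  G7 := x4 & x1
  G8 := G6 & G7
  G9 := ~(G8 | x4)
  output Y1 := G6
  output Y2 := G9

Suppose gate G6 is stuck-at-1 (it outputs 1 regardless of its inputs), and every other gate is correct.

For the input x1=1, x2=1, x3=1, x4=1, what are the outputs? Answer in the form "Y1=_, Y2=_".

Propagate with G6 forced: G1=1, G2=1, G3=1, G4=1, G5=1, G6=1 [stuck-at-1], G7=1, G8=1, G9=0.
So the outputs are Y1=1, Y2=0. (Without the fault they would be Y1=0, Y2=0.)

Y1=1, Y2=0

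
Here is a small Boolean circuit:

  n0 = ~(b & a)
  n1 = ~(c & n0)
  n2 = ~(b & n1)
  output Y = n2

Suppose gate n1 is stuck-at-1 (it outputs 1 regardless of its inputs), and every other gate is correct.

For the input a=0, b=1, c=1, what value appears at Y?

Propagate with n1 forced: n0=1, n1=1 [stuck-at-1], n2=0.
So Y = 0. (Without the fault it would be 1.)

0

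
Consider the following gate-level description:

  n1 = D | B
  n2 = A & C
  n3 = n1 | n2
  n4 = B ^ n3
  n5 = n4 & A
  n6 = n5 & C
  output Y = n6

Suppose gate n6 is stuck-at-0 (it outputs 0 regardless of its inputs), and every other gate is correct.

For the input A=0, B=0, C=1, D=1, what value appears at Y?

0

Propagate with n6 forced: n1=1, n2=0, n3=1, n4=1, n5=0, n6=0 [stuck-at-0].
So Y = 0. (Same as the fault-free value — the fault is masked on this input.)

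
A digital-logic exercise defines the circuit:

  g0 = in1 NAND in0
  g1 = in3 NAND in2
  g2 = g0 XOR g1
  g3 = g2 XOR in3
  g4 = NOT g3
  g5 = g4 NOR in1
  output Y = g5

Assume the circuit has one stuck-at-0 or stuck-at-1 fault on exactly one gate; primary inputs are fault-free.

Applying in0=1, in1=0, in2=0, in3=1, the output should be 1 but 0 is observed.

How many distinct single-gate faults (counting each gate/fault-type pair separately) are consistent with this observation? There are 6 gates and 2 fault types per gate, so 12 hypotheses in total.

Fault-free: g0=1, g1=1, g2=0, g3=1, g4=0, g5=1 → 1. Observed 0.
  g0 stuck-at-0: output 0 ✓
  g0 stuck-at-1: output 1 ✗
  g1 stuck-at-0: output 0 ✓
  g1 stuck-at-1: output 1 ✗
  g2 stuck-at-0: output 1 ✗
  g2 stuck-at-1: output 0 ✓
  g3 stuck-at-0: output 0 ✓
  g3 stuck-at-1: output 1 ✗
  g4 stuck-at-0: output 1 ✗
  g4 stuck-at-1: output 0 ✓
  g5 stuck-at-0: output 0 ✓
  g5 stuck-at-1: output 1 ✗
Consistent faults: {g0 stuck-at-0, g1 stuck-at-0, g2 stuck-at-1, g3 stuck-at-0, g4 stuck-at-1, g5 stuck-at-0} — 6 in all.

6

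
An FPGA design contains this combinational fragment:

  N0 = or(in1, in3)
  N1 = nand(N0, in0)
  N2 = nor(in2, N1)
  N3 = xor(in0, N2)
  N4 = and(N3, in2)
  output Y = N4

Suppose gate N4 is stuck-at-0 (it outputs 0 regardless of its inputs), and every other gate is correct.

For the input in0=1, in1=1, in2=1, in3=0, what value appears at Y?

Propagate with N4 forced: N0=1, N1=0, N2=0, N3=1, N4=0 [stuck-at-0].
So Y = 0. (Without the fault it would be 1.)

0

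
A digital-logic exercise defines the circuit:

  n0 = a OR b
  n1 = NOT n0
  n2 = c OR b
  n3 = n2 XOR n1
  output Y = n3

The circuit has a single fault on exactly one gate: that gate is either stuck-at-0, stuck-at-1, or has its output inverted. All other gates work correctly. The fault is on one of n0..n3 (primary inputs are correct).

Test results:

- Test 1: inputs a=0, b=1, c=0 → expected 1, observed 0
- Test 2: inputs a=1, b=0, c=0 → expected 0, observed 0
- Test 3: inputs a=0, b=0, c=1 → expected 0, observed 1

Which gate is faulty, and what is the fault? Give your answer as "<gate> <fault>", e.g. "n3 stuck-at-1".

n2 stuck-at-0

Fault-free values for test 1 (a=0, b=1, c=0): n0=1, n1=0, n2=1, n3=1, giving Y=1. Observed 0.
Test 1: faults giving observed 0 are {n0 stuck-at-0, n0 inverted output, n1 stuck-at-1, n1 inverted output, n2 stuck-at-0, n2 inverted output, n3 stuck-at-0, n3 inverted output}.
Test 2 (a=1, b=0, c=0): fault-free n0=1, n1=0, n2=0, n3=0 → 0; observed 0. Eliminates n0 stuck-at-0, n0 inverted output, n1 stuck-at-1, n1 inverted output, n2 inverted output, n3 inverted output.
Test 3 (a=0, b=0, c=1): fault-free n0=0, n1=1, n2=1, n3=0 → 0; observed 1. Eliminates n3 stuck-at-0.
Only n2 stuck-at-0 is consistent with every test.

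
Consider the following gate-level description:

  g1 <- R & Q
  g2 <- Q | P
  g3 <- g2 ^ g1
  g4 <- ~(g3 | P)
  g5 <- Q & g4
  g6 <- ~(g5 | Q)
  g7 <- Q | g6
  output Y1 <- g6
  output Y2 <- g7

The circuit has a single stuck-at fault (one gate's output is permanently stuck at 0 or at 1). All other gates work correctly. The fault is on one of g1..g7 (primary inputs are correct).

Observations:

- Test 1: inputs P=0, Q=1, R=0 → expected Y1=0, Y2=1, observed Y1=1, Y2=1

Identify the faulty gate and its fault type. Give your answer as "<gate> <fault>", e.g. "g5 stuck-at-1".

g6 stuck-at-1

Fault-free values for test 1 (P=0, Q=1, R=0): g1=0, g2=1, g3=1, g4=0, g5=0, g6=0, g7=1, giving Y1=0, Y2=1. Observed Y1=1, Y2=1.
Test 1: faults giving observed Y1=1, Y2=1 are {g6 stuck-at-1}.
Only g6 stuck-at-1 is consistent with every test.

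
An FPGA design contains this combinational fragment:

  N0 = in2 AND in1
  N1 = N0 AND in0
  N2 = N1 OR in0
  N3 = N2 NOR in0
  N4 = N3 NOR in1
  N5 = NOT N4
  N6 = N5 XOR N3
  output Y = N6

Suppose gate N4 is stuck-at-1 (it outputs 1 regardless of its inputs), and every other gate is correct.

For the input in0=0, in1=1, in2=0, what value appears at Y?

Propagate with N4 forced: N0=0, N1=0, N2=0, N3=1, N4=1 [stuck-at-1], N5=0, N6=1.
So Y = 1. (Without the fault it would be 0.)

1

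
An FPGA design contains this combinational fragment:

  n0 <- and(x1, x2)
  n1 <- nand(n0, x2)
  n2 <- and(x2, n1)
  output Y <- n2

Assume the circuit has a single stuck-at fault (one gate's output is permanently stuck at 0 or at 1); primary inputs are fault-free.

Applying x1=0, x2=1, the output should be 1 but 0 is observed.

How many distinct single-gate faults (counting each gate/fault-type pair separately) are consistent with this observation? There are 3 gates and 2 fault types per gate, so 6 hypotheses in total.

Fault-free: n0=0, n1=1, n2=1 → 1. Observed 0.
  n0 stuck-at-0: output 1 ✗
  n0 stuck-at-1: output 0 ✓
  n1 stuck-at-0: output 0 ✓
  n1 stuck-at-1: output 1 ✗
  n2 stuck-at-0: output 0 ✓
  n2 stuck-at-1: output 1 ✗
Consistent faults: {n0 stuck-at-1, n1 stuck-at-0, n2 stuck-at-0} — 3 in all.

3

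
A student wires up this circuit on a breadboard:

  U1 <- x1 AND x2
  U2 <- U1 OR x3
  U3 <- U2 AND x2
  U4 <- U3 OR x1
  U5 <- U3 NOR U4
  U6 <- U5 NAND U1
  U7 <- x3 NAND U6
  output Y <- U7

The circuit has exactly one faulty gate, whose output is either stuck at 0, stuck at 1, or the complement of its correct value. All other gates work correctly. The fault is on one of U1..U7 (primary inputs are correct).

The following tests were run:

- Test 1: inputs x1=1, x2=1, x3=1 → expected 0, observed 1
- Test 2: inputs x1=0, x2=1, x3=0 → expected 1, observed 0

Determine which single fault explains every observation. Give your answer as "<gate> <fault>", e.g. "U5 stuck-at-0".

Fault-free values for test 1 (x1=1, x2=1, x3=1): U1=1, U2=1, U3=1, U4=1, U5=0, U6=1, U7=0, giving Y=0. Observed 1.
Test 1: faults giving observed 1 are {U5 stuck-at-1, U5 inverted output, U6 stuck-at-0, U6 inverted output, U7 stuck-at-1, U7 inverted output}.
Test 2 (x1=0, x2=1, x3=0): fault-free U1=0, U2=0, U3=0, U4=0, U5=1, U6=1, U7=1 → 1; observed 0. Eliminates U5 stuck-at-1, U5 inverted output, U6 stuck-at-0, U6 inverted output, U7 stuck-at-1.
Only U7 inverted output is consistent with every test.

U7 inverted output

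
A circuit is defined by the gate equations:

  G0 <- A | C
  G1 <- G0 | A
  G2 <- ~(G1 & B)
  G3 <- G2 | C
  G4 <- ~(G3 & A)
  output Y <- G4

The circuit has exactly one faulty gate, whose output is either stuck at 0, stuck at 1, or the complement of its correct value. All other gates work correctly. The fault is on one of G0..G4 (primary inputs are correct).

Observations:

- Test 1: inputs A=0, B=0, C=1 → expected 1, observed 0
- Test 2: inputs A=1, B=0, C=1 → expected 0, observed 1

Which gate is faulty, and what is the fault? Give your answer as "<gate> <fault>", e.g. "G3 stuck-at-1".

G4 inverted output

Fault-free values for test 1 (A=0, B=0, C=1): G0=1, G1=1, G2=1, G3=1, G4=1, giving Y=1. Observed 0.
Test 1: faults giving observed 0 are {G4 stuck-at-0, G4 inverted output}.
Test 2 (A=1, B=0, C=1): fault-free G0=1, G1=1, G2=1, G3=1, G4=0 → 0; observed 1. Eliminates G4 stuck-at-0.
Only G4 inverted output is consistent with every test.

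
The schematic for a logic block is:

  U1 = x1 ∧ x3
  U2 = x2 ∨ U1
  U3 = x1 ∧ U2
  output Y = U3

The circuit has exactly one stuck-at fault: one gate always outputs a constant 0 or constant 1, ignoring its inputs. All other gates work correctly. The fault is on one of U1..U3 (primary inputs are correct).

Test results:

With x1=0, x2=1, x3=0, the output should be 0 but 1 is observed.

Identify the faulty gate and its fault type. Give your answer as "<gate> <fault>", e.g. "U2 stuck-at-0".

U3 stuck-at-1

Fault-free values for test 1 (x1=0, x2=1, x3=0): U1=0, U2=1, U3=0, giving Y=0. Observed 1.
Test 1: faults giving observed 1 are {U3 stuck-at-1}.
Only U3 stuck-at-1 is consistent with every test.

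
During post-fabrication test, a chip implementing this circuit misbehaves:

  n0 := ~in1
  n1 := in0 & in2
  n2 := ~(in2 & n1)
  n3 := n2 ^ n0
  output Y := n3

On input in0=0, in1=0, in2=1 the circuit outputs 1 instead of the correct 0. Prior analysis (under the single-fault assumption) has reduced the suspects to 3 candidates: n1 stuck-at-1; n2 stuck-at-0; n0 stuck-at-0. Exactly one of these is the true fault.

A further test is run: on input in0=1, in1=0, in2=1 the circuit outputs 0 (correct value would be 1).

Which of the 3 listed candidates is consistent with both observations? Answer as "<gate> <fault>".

Evaluate each candidate on input in0=1, in1=0, in2=1:
  n1 stuck-at-1: n0=1, n1=1 [stuck-at-1], n2=0, n3=1 → 1 — eliminated
  n2 stuck-at-0: n0=1, n1=1, n2=0 [stuck-at-0], n3=1 → 1 — eliminated
  n0 stuck-at-0: n0=0 [stuck-at-0], n1=1, n2=0, n3=0 → 0 — matches
Only n0 stuck-at-0 reproduces the observed 0.

n0 stuck-at-0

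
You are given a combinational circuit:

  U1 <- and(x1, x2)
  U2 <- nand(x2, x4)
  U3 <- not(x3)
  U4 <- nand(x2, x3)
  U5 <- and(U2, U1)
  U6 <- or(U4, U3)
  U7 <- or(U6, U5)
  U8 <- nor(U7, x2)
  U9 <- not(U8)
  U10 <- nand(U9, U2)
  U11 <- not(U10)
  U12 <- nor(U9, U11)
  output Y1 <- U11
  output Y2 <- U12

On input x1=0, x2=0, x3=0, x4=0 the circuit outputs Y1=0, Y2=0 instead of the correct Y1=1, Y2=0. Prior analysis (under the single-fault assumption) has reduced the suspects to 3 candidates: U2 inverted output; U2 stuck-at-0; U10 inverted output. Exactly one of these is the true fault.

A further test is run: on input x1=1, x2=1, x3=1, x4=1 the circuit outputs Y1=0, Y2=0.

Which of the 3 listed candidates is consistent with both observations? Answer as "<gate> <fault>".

U2 stuck-at-0

Evaluate each candidate on input x1=1, x2=1, x3=1, x4=1:
  U2 inverted output: U1=1, U2=1 [inverted output], U3=0, U4=0, U5=1, U6=0, U7=1, U8=0, U9=1, U10=0, U11=1, U12=0 → Y1=1, Y2=0 — eliminated
  U2 stuck-at-0: U1=1, U2=0 [stuck-at-0], U3=0, U4=0, U5=0, U6=0, U7=0, U8=0, U9=1, U10=1, U11=0, U12=0 → Y1=0, Y2=0 — matches
  U10 inverted output: U1=1, U2=0, U3=0, U4=0, U5=0, U6=0, U7=0, U8=0, U9=1, U10=0 [inverted output], U11=1, U12=0 → Y1=1, Y2=0 — eliminated
Only U2 stuck-at-0 reproduces the observed Y1=0, Y2=0.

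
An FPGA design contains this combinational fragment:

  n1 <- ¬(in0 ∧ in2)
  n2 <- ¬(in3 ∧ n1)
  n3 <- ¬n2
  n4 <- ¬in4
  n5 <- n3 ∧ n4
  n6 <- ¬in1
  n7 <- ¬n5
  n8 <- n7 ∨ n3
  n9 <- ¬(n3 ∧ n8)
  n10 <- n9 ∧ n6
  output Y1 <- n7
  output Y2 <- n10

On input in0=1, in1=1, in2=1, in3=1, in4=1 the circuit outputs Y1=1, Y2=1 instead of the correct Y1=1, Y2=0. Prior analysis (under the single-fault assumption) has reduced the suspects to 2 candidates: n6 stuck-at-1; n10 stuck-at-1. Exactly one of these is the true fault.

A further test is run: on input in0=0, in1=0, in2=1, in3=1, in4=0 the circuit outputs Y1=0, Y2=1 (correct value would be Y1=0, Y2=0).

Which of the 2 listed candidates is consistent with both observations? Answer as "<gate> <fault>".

n10 stuck-at-1

Evaluate each candidate on input in0=0, in1=0, in2=1, in3=1, in4=0:
  n6 stuck-at-1: n1=1, n2=0, n3=1, n4=1, n5=1, n6=1 [stuck-at-1], n7=0, n8=1, n9=0, n10=0 → Y1=0, Y2=0 — eliminated
  n10 stuck-at-1: n1=1, n2=0, n3=1, n4=1, n5=1, n6=1, n7=0, n8=1, n9=0, n10=1 [stuck-at-1] → Y1=0, Y2=1 — matches
Only n10 stuck-at-1 reproduces the observed Y1=0, Y2=1.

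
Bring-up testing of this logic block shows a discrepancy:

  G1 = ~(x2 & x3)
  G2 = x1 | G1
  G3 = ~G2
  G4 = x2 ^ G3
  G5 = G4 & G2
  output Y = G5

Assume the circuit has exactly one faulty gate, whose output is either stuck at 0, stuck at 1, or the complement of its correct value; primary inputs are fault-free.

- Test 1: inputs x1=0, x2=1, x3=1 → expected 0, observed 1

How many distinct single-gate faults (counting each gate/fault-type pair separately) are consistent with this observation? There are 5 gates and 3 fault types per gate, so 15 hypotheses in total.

Fault-free: G1=0, G2=0, G3=1, G4=0, G5=0 → 0. Observed 1.
  G1: stuck-at-1, inverted output ✓; others ✗
  G2: stuck-at-1, inverted output ✓; others ✗
  G3: none of the 3 fault types match ✗
  G4: none of the 3 fault types match ✗
  G5: stuck-at-1, inverted output ✓; others ✗
Consistent faults: {G1 stuck-at-1, G1 inverted output, G2 stuck-at-1, G2 inverted output, G5 stuck-at-1, G5 inverted output} — 6 in all.

6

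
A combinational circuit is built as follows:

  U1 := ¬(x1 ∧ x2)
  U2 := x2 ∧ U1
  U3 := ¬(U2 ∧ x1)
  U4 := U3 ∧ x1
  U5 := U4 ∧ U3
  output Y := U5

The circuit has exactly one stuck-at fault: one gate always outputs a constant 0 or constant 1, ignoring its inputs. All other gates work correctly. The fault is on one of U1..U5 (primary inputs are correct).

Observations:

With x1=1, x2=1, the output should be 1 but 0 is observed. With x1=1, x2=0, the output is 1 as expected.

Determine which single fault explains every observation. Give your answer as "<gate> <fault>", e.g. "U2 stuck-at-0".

Fault-free values for test 1 (x1=1, x2=1): U1=0, U2=0, U3=1, U4=1, U5=1, giving Y=1. Observed 0.
Test 1: faults giving observed 0 are {U1 stuck-at-1, U2 stuck-at-1, U3 stuck-at-0, U4 stuck-at-0, U5 stuck-at-0}.
Test 2 (x1=1, x2=0): fault-free U1=1, U2=0, U3=1, U4=1, U5=1 → 1; observed 1. Eliminates U2 stuck-at-1, U3 stuck-at-0, U4 stuck-at-0, U5 stuck-at-0.
Only U1 stuck-at-1 is consistent with every test.

U1 stuck-at-1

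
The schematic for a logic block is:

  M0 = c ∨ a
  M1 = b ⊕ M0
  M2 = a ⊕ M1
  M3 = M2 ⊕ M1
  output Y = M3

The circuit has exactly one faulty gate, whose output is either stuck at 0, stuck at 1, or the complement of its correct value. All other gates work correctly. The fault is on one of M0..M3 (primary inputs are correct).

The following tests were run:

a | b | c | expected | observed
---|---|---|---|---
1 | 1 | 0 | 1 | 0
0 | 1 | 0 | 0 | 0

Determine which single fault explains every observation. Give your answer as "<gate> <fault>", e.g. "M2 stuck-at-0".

M3 stuck-at-0

Fault-free values for test 1 (a=1, b=1, c=0): M0=1, M1=0, M2=1, M3=1, giving Y=1. Observed 0.
Test 1: faults giving observed 0 are {M2 stuck-at-0, M2 inverted output, M3 stuck-at-0, M3 inverted output}.
Test 2 (a=0, b=1, c=0): fault-free M0=0, M1=1, M2=1, M3=0 → 0; observed 0. Eliminates M2 stuck-at-0, M2 inverted output, M3 inverted output.
Only M3 stuck-at-0 is consistent with every test.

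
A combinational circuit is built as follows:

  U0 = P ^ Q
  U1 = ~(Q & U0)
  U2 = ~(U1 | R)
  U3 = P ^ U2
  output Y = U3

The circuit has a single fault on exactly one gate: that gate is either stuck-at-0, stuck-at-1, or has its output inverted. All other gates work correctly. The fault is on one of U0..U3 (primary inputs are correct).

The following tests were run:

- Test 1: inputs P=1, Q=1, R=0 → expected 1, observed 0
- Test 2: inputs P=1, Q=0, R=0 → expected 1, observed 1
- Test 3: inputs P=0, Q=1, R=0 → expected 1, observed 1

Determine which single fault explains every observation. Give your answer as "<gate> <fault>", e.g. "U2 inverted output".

U0 stuck-at-1

Fault-free values for test 1 (P=1, Q=1, R=0): U0=0, U1=1, U2=0, U3=1, giving Y=1. Observed 0.
Test 1: faults giving observed 0 are {U0 stuck-at-1, U0 inverted output, U1 stuck-at-0, U1 inverted output, U2 stuck-at-1, U2 inverted output, U3 stuck-at-0, U3 inverted output}.
Test 2 (P=1, Q=0, R=0): fault-free U0=1, U1=1, U2=0, U3=1 → 1; observed 1. Eliminates U1 stuck-at-0, U1 inverted output, U2 stuck-at-1, U2 inverted output, U3 stuck-at-0, U3 inverted output.
Test 3 (P=0, Q=1, R=0): fault-free U0=1, U1=0, U2=1, U3=1 → 1; observed 1. Eliminates U0 inverted output.
Only U0 stuck-at-1 is consistent with every test.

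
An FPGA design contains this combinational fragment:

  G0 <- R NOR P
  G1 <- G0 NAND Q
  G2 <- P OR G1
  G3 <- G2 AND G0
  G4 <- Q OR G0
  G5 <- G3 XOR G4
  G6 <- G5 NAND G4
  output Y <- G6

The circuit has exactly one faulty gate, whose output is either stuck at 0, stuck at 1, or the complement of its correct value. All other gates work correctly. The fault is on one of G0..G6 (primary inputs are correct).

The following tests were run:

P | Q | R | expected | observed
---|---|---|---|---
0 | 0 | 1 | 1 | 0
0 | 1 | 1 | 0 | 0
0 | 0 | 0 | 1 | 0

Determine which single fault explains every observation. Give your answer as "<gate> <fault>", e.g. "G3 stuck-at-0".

Fault-free values for test 1 (P=0, Q=0, R=1): G0=0, G1=1, G2=1, G3=0, G4=0, G5=0, G6=1, giving Y=1. Observed 0.
Test 1: faults giving observed 0 are {G4 stuck-at-1, G4 inverted output, G6 stuck-at-0, G6 inverted output}.
Test 2 (P=0, Q=1, R=1): fault-free G0=0, G1=1, G2=1, G3=0, G4=1, G5=1, G6=0 → 0; observed 0. Eliminates G4 inverted output, G6 inverted output.
Test 3 (P=0, Q=0, R=0): fault-free G0=1, G1=1, G2=1, G3=1, G4=1, G5=0, G6=1 → 1; observed 0. Eliminates G4 stuck-at-1.
Only G6 stuck-at-0 is consistent with every test.

G6 stuck-at-0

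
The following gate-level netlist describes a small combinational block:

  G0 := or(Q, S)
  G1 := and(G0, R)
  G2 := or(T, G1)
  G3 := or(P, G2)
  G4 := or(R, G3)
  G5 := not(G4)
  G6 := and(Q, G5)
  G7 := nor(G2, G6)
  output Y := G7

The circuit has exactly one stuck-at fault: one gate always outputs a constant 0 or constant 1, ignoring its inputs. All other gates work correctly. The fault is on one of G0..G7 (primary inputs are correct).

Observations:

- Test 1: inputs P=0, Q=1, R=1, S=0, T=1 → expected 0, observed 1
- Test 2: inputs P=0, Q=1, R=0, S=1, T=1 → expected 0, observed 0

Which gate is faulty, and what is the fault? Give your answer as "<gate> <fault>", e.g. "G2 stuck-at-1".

Fault-free values for test 1 (P=0, Q=1, R=1, S=0, T=1): G0=1, G1=1, G2=1, G3=1, G4=1, G5=0, G6=0, G7=0, giving Y=0. Observed 1.
Test 1: faults giving observed 1 are {G2 stuck-at-0, G7 stuck-at-1}.
Test 2 (P=0, Q=1, R=0, S=1, T=1): fault-free G0=1, G1=0, G2=1, G3=1, G4=1, G5=0, G6=0, G7=0 → 0; observed 0. Eliminates G7 stuck-at-1.
Only G2 stuck-at-0 is consistent with every test.

G2 stuck-at-0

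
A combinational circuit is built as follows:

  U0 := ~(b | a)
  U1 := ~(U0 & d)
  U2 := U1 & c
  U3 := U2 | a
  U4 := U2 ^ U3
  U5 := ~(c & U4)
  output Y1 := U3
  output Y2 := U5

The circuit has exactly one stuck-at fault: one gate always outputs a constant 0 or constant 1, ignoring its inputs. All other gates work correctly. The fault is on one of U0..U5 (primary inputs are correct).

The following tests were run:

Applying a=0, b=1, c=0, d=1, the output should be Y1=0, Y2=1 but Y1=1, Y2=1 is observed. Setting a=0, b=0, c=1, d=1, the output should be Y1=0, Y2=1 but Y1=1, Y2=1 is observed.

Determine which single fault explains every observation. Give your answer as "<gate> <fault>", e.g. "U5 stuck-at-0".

Fault-free values for test 1 (a=0, b=1, c=0, d=1): U0=0, U1=1, U2=0, U3=0, U4=0, U5=1, giving Y1=0, Y2=1. Observed Y1=1, Y2=1.
Test 1: faults giving observed Y1=1, Y2=1 are {U2 stuck-at-1, U3 stuck-at-1}.
Test 2 (a=0, b=0, c=1, d=1): fault-free U0=1, U1=0, U2=0, U3=0, U4=0, U5=1 → Y1=0, Y2=1; observed Y1=1, Y2=1. Eliminates U3 stuck-at-1.
Only U2 stuck-at-1 is consistent with every test.

U2 stuck-at-1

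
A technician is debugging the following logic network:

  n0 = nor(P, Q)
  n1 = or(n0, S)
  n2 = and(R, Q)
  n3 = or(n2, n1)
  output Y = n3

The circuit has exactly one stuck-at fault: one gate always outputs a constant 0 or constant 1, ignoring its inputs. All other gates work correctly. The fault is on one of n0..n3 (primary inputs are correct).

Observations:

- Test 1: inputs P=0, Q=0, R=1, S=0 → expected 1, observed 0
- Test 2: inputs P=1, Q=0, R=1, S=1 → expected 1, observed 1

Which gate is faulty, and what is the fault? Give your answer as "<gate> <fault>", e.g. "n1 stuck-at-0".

Fault-free values for test 1 (P=0, Q=0, R=1, S=0): n0=1, n1=1, n2=0, n3=1, giving Y=1. Observed 0.
Test 1: faults giving observed 0 are {n0 stuck-at-0, n1 stuck-at-0, n3 stuck-at-0}.
Test 2 (P=1, Q=0, R=1, S=1): fault-free n0=0, n1=1, n2=0, n3=1 → 1; observed 1. Eliminates n1 stuck-at-0, n3 stuck-at-0.
Only n0 stuck-at-0 is consistent with every test.

n0 stuck-at-0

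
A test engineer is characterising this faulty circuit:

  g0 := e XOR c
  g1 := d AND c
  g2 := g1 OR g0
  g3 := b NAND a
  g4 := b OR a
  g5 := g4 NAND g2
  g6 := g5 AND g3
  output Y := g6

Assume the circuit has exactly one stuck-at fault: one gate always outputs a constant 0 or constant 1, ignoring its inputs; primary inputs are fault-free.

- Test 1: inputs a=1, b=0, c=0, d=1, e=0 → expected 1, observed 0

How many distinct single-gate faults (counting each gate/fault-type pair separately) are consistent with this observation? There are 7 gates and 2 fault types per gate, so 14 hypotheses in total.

6

Fault-free: g0=0, g1=0, g2=0, g3=1, g4=1, g5=1, g6=1 → 1. Observed 0.
  g0 stuck-at-0: output 1 ✗
  g0 stuck-at-1: output 0 ✓
  g1 stuck-at-0: output 1 ✗
  g1 stuck-at-1: output 0 ✓
  g2 stuck-at-0: output 1 ✗
  g2 stuck-at-1: output 0 ✓
  g3 stuck-at-0: output 0 ✓
  g3 stuck-at-1: output 1 ✗
  g4 stuck-at-0: output 1 ✗
  g4 stuck-at-1: output 1 ✗
  g5 stuck-at-0: output 0 ✓
  g5 stuck-at-1: output 1 ✗
  g6 stuck-at-0: output 0 ✓
  g6 stuck-at-1: output 1 ✗
Consistent faults: {g0 stuck-at-1, g1 stuck-at-1, g2 stuck-at-1, g3 stuck-at-0, g5 stuck-at-0, g6 stuck-at-0} — 6 in all.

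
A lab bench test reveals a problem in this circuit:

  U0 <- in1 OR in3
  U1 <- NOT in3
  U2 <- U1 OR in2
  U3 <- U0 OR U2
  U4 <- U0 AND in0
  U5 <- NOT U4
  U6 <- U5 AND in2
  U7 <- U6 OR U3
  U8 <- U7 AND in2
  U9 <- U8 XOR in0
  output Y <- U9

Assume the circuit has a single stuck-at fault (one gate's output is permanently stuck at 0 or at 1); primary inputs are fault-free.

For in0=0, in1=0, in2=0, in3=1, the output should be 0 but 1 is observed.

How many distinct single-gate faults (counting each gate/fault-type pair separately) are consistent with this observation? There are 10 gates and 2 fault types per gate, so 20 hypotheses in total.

2

Fault-free: U0=1, U1=0, U2=0, U3=1, U4=0, U5=1, U6=0, U7=1, U8=0, U9=0 → 0. Observed 1.
  U0: none of the 2 fault types match ✗
  U1: none of the 2 fault types match ✗
  U2: none of the 2 fault types match ✗
  U3: none of the 2 fault types match ✗
  U4: none of the 2 fault types match ✗
  U5: none of the 2 fault types match ✗
  U6: none of the 2 fault types match ✗
  U7: none of the 2 fault types match ✗
  U8: stuck-at-1 ✓; others ✗
  U9: stuck-at-1 ✓; others ✗
Consistent faults: {U8 stuck-at-1, U9 stuck-at-1} — 2 in all.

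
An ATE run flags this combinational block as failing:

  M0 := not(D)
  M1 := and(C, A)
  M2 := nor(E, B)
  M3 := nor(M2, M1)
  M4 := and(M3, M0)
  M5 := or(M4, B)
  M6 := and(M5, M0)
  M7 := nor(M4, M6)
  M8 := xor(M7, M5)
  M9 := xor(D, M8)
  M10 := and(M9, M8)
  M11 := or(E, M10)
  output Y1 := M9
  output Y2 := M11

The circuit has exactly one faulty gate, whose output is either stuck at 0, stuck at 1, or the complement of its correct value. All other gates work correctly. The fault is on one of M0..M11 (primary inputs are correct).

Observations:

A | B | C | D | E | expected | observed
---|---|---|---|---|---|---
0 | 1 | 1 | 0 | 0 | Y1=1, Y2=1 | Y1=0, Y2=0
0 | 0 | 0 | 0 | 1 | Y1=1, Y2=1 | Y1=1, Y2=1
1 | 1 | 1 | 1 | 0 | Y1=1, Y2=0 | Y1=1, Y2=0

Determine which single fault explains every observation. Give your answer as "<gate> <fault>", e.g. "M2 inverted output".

M0 stuck-at-0

Fault-free values for test 1 (A=0, B=1, C=1, D=0, E=0): M0=1, M1=0, M2=0, M3=1, M4=1, M5=1, M6=1, M7=0, M8=1, M9=1, M10=1, M11=1, giving Y1=1, Y2=1. Observed Y1=0, Y2=0.
Test 1: faults giving observed Y1=0, Y2=0 are {M0 stuck-at-0, M0 inverted output, M5 stuck-at-0, M5 inverted output, M7 stuck-at-1, M7 inverted output, M8 stuck-at-0, M8 inverted output, M9 stuck-at-0, M9 inverted output}.
Test 2 (A=0, B=0, C=0, D=0, E=1): fault-free M0=1, M1=0, M2=0, M3=1, M4=1, M5=1, M6=1, M7=0, M8=1, M9=1, M10=1, M11=1 → Y1=1, Y2=1; observed Y1=1, Y2=1. Eliminates M5 stuck-at-0, M5 inverted output, M7 stuck-at-1, M7 inverted output, M8 stuck-at-0, M8 inverted output, M9 stuck-at-0, M9 inverted output.
Test 3 (A=1, B=1, C=1, D=1, E=0): fault-free M0=0, M1=1, M2=0, M3=0, M4=0, M5=1, M6=0, M7=1, M8=0, M9=1, M10=0, M11=0 → Y1=1, Y2=0; observed Y1=1, Y2=0. Eliminates M0 inverted output.
Only M0 stuck-at-0 is consistent with every test.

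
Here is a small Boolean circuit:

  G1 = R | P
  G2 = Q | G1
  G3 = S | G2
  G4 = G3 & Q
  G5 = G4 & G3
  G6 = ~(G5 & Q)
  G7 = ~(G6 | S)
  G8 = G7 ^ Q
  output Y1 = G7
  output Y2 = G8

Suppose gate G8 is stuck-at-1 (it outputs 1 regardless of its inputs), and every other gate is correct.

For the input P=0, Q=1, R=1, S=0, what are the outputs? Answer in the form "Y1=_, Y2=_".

Propagate with G8 forced: G1=1, G2=1, G3=1, G4=1, G5=1, G6=0, G7=1, G8=1 [stuck-at-1].
So the outputs are Y1=1, Y2=1. (Without the fault they would be Y1=1, Y2=0.)

Y1=1, Y2=1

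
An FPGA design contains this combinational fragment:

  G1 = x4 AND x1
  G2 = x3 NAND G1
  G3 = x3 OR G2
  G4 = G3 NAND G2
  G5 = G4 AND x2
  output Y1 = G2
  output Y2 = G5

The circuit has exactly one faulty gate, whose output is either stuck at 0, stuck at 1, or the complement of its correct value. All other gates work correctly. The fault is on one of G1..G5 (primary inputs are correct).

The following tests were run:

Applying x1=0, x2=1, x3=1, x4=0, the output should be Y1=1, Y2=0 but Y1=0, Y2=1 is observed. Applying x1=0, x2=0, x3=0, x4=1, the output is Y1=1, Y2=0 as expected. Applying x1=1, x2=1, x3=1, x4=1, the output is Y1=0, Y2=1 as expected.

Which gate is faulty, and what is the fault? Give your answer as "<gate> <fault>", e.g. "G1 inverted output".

G1 stuck-at-1

Fault-free values for test 1 (x1=0, x2=1, x3=1, x4=0): G1=0, G2=1, G3=1, G4=0, G5=0, giving Y1=1, Y2=0. Observed Y1=0, Y2=1.
Test 1: faults giving observed Y1=0, Y2=1 are {G1 stuck-at-1, G1 inverted output, G2 stuck-at-0, G2 inverted output}.
Test 2 (x1=0, x2=0, x3=0, x4=1): fault-free G1=0, G2=1, G3=1, G4=0, G5=0 → Y1=1, Y2=0; observed Y1=1, Y2=0. Eliminates G2 stuck-at-0, G2 inverted output.
Test 3 (x1=1, x2=1, x3=1, x4=1): fault-free G1=1, G2=0, G3=1, G4=1, G5=1 → Y1=0, Y2=1; observed Y1=0, Y2=1. Eliminates G1 inverted output.
Only G1 stuck-at-1 is consistent with every test.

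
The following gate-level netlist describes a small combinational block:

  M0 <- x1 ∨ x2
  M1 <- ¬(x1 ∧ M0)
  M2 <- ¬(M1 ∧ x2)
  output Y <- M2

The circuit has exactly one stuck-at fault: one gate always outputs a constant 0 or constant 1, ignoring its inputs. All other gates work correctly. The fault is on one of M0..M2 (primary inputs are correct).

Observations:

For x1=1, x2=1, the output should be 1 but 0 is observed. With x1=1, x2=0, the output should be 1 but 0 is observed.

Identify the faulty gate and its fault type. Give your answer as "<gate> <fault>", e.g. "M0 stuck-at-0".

Fault-free values for test 1 (x1=1, x2=1): M0=1, M1=0, M2=1, giving Y=1. Observed 0.
Test 1: faults giving observed 0 are {M0 stuck-at-0, M1 stuck-at-1, M2 stuck-at-0}.
Test 2 (x1=1, x2=0): fault-free M0=1, M1=0, M2=1 → 1; observed 0. Eliminates M0 stuck-at-0, M1 stuck-at-1.
Only M2 stuck-at-0 is consistent with every test.

M2 stuck-at-0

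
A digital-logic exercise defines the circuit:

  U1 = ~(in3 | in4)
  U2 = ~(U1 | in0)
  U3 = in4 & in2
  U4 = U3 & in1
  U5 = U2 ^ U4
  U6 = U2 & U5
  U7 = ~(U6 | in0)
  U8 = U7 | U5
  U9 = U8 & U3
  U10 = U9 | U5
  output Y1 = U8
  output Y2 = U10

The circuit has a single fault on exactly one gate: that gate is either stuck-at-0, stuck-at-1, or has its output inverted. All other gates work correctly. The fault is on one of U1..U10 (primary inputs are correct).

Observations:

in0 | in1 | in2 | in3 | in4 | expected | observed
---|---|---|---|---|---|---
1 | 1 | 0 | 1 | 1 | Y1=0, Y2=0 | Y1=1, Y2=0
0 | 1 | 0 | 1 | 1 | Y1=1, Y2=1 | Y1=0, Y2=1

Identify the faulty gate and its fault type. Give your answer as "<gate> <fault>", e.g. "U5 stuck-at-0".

U8 inverted output

Fault-free values for test 1 (in0=1, in1=1, in2=0, in3=1, in4=1): U1=0, U2=0, U3=0, U4=0, U5=0, U6=0, U7=0, U8=0, U9=0, U10=0, giving Y1=0, Y2=0. Observed Y1=1, Y2=0.
Test 1: faults giving observed Y1=1, Y2=0 are {U7 stuck-at-1, U7 inverted output, U8 stuck-at-1, U8 inverted output}.
Test 2 (in0=0, in1=1, in2=0, in3=1, in4=1): fault-free U1=0, U2=1, U3=0, U4=0, U5=1, U6=1, U7=0, U8=1, U9=0, U10=1 → Y1=1, Y2=1; observed Y1=0, Y2=1. Eliminates U7 stuck-at-1, U7 inverted output, U8 stuck-at-1.
Only U8 inverted output is consistent with every test.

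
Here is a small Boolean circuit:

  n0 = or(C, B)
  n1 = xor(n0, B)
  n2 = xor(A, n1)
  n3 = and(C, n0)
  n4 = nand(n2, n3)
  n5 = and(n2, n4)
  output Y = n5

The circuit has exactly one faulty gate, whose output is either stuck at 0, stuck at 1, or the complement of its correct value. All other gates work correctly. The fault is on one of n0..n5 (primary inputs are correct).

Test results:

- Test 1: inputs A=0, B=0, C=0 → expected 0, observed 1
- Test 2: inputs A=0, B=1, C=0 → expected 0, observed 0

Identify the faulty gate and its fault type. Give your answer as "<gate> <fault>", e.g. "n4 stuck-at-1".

Fault-free values for test 1 (A=0, B=0, C=0): n0=0, n1=0, n2=0, n3=0, n4=1, n5=0, giving Y=0. Observed 1.
Test 1: faults giving observed 1 are {n0 stuck-at-1, n0 inverted output, n1 stuck-at-1, n1 inverted output, n2 stuck-at-1, n2 inverted output, n5 stuck-at-1, n5 inverted output}.
Test 2 (A=0, B=1, C=0): fault-free n0=1, n1=0, n2=0, n3=0, n4=1, n5=0 → 0; observed 0. Eliminates n0 inverted output, n1 stuck-at-1, n1 inverted output, n2 stuck-at-1, n2 inverted output, n5 stuck-at-1, n5 inverted output.
Only n0 stuck-at-1 is consistent with every test.

n0 stuck-at-1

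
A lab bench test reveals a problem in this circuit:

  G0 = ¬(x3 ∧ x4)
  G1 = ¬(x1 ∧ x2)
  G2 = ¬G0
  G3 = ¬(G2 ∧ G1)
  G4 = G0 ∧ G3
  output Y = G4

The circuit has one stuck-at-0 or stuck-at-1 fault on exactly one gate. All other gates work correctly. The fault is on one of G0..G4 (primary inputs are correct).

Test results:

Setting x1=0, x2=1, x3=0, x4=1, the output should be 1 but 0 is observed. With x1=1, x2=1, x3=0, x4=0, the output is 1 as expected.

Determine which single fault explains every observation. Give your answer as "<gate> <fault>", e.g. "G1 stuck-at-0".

G2 stuck-at-1

Fault-free values for test 1 (x1=0, x2=1, x3=0, x4=1): G0=1, G1=1, G2=0, G3=1, G4=1, giving Y=1. Observed 0.
Test 1: faults giving observed 0 are {G0 stuck-at-0, G2 stuck-at-1, G3 stuck-at-0, G4 stuck-at-0}.
Test 2 (x1=1, x2=1, x3=0, x4=0): fault-free G0=1, G1=0, G2=0, G3=1, G4=1 → 1; observed 1. Eliminates G0 stuck-at-0, G3 stuck-at-0, G4 stuck-at-0.
Only G2 stuck-at-1 is consistent with every test.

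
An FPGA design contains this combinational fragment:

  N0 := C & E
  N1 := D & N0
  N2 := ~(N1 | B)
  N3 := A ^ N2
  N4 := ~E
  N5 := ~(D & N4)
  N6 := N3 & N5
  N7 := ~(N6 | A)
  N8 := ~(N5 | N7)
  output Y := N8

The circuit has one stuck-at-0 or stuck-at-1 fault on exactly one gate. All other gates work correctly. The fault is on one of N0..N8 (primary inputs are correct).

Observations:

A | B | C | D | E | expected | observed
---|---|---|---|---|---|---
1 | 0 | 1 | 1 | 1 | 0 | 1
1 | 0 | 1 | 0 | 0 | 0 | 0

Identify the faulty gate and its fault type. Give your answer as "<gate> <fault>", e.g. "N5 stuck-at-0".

Fault-free values for test 1 (A=1, B=0, C=1, D=1, E=1): N0=1, N1=1, N2=0, N3=1, N4=0, N5=1, N6=1, N7=0, N8=0, giving Y=0. Observed 1.
Test 1: faults giving observed 1 are {N4 stuck-at-1, N5 stuck-at-0, N8 stuck-at-1}.
Test 2 (A=1, B=0, C=1, D=0, E=0): fault-free N0=0, N1=0, N2=1, N3=0, N4=1, N5=1, N6=0, N7=0, N8=0 → 0; observed 0. Eliminates N5 stuck-at-0, N8 stuck-at-1.
Only N4 stuck-at-1 is consistent with every test.

N4 stuck-at-1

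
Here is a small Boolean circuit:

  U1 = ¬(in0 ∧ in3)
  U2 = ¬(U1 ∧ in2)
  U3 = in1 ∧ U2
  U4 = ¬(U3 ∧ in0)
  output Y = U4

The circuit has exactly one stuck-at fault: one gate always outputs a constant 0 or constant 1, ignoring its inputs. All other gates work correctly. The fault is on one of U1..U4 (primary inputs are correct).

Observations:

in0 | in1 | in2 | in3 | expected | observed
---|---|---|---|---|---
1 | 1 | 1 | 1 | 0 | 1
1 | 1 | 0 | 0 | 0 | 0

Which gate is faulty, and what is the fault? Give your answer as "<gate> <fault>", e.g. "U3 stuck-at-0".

Fault-free values for test 1 (in0=1, in1=1, in2=1, in3=1): U1=0, U2=1, U3=1, U4=0, giving Y=0. Observed 1.
Test 1: faults giving observed 1 are {U1 stuck-at-1, U2 stuck-at-0, U3 stuck-at-0, U4 stuck-at-1}.
Test 2 (in0=1, in1=1, in2=0, in3=0): fault-free U1=1, U2=1, U3=1, U4=0 → 0; observed 0. Eliminates U2 stuck-at-0, U3 stuck-at-0, U4 stuck-at-1.
Only U1 stuck-at-1 is consistent with every test.

U1 stuck-at-1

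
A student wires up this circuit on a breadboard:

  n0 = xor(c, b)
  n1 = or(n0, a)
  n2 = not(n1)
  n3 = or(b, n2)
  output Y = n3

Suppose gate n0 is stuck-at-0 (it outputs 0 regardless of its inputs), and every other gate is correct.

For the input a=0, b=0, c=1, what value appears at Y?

1

Propagate with n0 forced: n0=0 [stuck-at-0], n1=0, n2=1, n3=1.
So Y = 1. (Without the fault it would be 0.)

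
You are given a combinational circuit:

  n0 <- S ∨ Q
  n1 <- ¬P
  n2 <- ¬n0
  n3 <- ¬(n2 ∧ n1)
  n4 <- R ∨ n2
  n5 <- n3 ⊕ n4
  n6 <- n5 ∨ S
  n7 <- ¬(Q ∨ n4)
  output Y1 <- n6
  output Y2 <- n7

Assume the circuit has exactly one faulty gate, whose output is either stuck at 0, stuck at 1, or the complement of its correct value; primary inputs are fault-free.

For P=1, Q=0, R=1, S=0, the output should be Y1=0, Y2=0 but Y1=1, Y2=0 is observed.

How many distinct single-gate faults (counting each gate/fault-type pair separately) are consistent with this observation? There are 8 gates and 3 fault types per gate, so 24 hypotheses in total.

Fault-free: n0=0, n1=0, n2=1, n3=1, n4=1, n5=0, n6=0, n7=0 → Y1=0, Y2=0. Observed Y1=1, Y2=0.
  n0: none of the 3 fault types match ✗
  n1: stuck-at-1, inverted output ✓; others ✗
  n2: none of the 3 fault types match ✗
  n3: stuck-at-0, inverted output ✓; others ✗
  n4: none of the 3 fault types match ✗
  n5: stuck-at-1, inverted output ✓; others ✗
  n6: stuck-at-1, inverted output ✓; others ✗
  n7: none of the 3 fault types match ✗
Consistent faults: {n1 stuck-at-1, n1 inverted output, n3 stuck-at-0, n3 inverted output, n5 stuck-at-1, n5 inverted output, n6 stuck-at-1, n6 inverted output} — 8 in all.

8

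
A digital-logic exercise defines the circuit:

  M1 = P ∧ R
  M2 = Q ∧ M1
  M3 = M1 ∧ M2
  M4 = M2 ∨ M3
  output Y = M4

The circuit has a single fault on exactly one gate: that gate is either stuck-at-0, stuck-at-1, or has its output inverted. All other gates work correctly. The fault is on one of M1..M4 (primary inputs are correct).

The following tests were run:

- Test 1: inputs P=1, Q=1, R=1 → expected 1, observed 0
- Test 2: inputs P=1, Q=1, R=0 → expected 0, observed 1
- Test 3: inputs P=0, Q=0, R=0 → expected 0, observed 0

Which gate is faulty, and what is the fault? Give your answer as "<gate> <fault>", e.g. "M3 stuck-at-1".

Fault-free values for test 1 (P=1, Q=1, R=1): M1=1, M2=1, M3=1, M4=1, giving Y=1. Observed 0.
Test 1: faults giving observed 0 are {M1 stuck-at-0, M1 inverted output, M2 stuck-at-0, M2 inverted output, M4 stuck-at-0, M4 inverted output}.
Test 2 (P=1, Q=1, R=0): fault-free M1=0, M2=0, M3=0, M4=0 → 0; observed 1. Eliminates M1 stuck-at-0, M2 stuck-at-0, M4 stuck-at-0.
Test 3 (P=0, Q=0, R=0): fault-free M1=0, M2=0, M3=0, M4=0 → 0; observed 0. Eliminates M2 inverted output, M4 inverted output.
Only M1 inverted output is consistent with every test.

M1 inverted output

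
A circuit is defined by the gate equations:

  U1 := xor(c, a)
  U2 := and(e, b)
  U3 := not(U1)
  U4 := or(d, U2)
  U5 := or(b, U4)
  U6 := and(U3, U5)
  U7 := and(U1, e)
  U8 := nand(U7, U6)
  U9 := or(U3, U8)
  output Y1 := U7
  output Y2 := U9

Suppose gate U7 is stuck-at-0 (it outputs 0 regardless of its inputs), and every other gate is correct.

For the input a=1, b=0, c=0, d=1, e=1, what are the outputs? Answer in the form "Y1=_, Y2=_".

Y1=0, Y2=1

Propagate with U7 forced: U1=1, U2=0, U3=0, U4=1, U5=1, U6=0, U7=0 [stuck-at-0], U8=1, U9=1.
So the outputs are Y1=0, Y2=1. (Without the fault they would be Y1=1, Y2=1.)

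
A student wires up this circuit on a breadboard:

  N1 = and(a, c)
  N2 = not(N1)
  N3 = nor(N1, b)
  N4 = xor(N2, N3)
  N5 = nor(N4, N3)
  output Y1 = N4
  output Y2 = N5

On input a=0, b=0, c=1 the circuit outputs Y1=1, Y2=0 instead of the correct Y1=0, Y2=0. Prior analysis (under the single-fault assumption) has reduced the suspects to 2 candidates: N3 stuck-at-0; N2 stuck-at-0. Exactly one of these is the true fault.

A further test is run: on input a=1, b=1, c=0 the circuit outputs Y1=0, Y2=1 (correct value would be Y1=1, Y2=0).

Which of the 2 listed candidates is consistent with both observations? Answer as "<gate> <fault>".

Evaluate each candidate on input a=1, b=1, c=0:
  N3 stuck-at-0: N1=0, N2=1, N3=0 [stuck-at-0], N4=1, N5=0 → Y1=1, Y2=0 — eliminated
  N2 stuck-at-0: N1=0, N2=0 [stuck-at-0], N3=0, N4=0, N5=1 → Y1=0, Y2=1 — matches
Only N2 stuck-at-0 reproduces the observed Y1=0, Y2=1.

N2 stuck-at-0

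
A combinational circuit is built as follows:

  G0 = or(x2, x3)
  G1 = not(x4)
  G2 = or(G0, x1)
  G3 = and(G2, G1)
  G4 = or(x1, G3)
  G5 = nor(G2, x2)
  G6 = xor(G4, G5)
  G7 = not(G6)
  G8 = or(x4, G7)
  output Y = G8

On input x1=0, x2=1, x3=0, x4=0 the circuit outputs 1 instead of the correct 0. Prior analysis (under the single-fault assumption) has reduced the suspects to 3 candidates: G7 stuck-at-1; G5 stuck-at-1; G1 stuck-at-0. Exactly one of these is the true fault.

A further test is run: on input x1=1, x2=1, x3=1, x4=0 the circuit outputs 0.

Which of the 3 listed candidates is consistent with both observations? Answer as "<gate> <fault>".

G1 stuck-at-0

Evaluate each candidate on input x1=1, x2=1, x3=1, x4=0:
  G7 stuck-at-1: G0=1, G1=1, G2=1, G3=1, G4=1, G5=0, G6=1, G7=1 [stuck-at-1], G8=1 → 1 — eliminated
  G5 stuck-at-1: G0=1, G1=1, G2=1, G3=1, G4=1, G5=1 [stuck-at-1], G6=0, G7=1, G8=1 → 1 — eliminated
  G1 stuck-at-0: G0=1, G1=0 [stuck-at-0], G2=1, G3=0, G4=1, G5=0, G6=1, G7=0, G8=0 → 0 — matches
Only G1 stuck-at-0 reproduces the observed 0.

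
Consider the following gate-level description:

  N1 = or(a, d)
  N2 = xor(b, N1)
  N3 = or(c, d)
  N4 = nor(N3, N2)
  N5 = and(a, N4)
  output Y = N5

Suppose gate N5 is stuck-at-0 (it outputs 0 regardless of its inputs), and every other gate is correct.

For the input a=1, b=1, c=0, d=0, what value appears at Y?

0

Propagate with N5 forced: N1=1, N2=0, N3=0, N4=1, N5=0 [stuck-at-0].
So Y = 0. (Without the fault it would be 1.)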